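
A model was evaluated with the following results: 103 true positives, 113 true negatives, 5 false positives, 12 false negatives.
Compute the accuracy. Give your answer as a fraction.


Accuracy = (TP + TN) / (TP + TN + FP + FN) = (103 + 113) / 233 = 216/233.

216/233


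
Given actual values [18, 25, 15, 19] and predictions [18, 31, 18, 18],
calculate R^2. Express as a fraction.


Mean(y) = 77/4. SS_res = 46. SS_tot = 211/4. R^2 = 1 - 46/(211/4) = 27/211.

27/211


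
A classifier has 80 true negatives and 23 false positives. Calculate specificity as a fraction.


Specificity = TN / (TN + FP) = 80 / 103 = 80/103.

80/103


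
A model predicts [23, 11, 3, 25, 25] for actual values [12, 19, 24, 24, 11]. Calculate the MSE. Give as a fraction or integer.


MSE = (1/5) * ((12-23)^2=121 + (19-11)^2=64 + (24-3)^2=441 + (24-25)^2=1 + (11-25)^2=196). Sum = 823. MSE = 823/5.

823/5


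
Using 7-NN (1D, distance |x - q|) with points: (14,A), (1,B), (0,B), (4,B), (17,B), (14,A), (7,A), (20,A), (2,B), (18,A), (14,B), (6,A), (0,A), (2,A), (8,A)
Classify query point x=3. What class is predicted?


Distances: |14-3|=11, |1-3|=2, |0-3|=3, |4-3|=1, |17-3|=14, |14-3|=11, |7-3|=4, |20-3|=17, |2-3|=1, |18-3|=15, |14-3|=11, |6-3|=3, |0-3|=3, |2-3|=1, |8-3|=5. 7 nearest: (2,A), (4,B), (2,B), (1,B), (6,A), (0,A), (0,B). Counts: {'A': 3, 'B': 4}. Majority class: B.

B


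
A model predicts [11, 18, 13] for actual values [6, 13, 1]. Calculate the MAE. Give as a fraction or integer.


MAE = (1/3) * (|6-11|=5 + |13-18|=5 + |1-13|=12). Sum = 22. MAE = 22/3.

22/3


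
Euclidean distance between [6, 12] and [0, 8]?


d = sqrt(sum of squared differences). (6-0)^2=36, (12-8)^2=16. Sum = 52.

sqrt(52)


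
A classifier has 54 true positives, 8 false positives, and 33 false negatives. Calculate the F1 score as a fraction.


Precision = 54/62 = 27/31. Recall = 54/87 = 18/29. F1 = 2*P*R/(P+R) = 108/149.

108/149


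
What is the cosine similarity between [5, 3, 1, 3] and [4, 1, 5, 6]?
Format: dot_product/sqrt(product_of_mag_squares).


dot = 46. |a|^2 = 44, |b|^2 = 78. cos = 46/sqrt(3432).

46/sqrt(3432)


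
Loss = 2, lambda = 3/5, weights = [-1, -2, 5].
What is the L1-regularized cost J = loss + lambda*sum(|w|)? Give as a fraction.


L1 norm = sum(|w|) = 8. J = 2 + 3/5 * 8 = 34/5.

34/5


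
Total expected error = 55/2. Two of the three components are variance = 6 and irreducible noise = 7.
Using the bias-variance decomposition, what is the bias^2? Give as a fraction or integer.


Total error = bias^2 + variance + irreducible noise. So bias^2 = 55/2 - 6 - 7 = 29/2.

29/2


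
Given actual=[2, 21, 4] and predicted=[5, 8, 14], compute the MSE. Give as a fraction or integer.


MSE = (1/3) * ((2-5)^2=9 + (21-8)^2=169 + (4-14)^2=100). Sum = 278. MSE = 278/3.

278/3


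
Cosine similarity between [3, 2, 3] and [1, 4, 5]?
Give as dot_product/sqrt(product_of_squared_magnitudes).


dot = 26. |a|^2 = 22, |b|^2 = 42. cos = 26/sqrt(924).

26/sqrt(924)


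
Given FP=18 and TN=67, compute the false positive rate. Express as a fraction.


FPR = FP / (FP + TN) = 18 / 85 = 18/85.

18/85


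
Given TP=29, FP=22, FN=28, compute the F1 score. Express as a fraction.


Precision = 29/51 = 29/51. Recall = 29/57 = 29/57. F1 = 2*P*R/(P+R) = 29/54.

29/54


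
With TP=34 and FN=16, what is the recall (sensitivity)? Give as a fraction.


Recall = TP / (TP + FN) = 34 / 50 = 17/25.

17/25


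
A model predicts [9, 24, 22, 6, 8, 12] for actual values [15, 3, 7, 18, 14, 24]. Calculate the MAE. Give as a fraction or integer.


MAE = (1/6) * (|15-9|=6 + |3-24|=21 + |7-22|=15 + |18-6|=12 + |14-8|=6 + |24-12|=12). Sum = 72. MAE = 12.

12


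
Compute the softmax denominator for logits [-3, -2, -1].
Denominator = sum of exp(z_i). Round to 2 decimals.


Denom = e^-3=0.0498 + e^-2=0.1353 + e^-1=0.3679. Sum = 0.5530, which rounds to 0.55.

0.55


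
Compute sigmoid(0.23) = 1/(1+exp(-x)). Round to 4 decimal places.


sigma(0.23) = 1/(1+e^(-0.23)) = 1/(1+0.794534) = 1/1.794534 = 0.5572.

0.5572


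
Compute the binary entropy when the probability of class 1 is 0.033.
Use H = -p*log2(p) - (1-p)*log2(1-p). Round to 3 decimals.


H = -0.033*log2(0.033) - 0.967*log2(0.967) = 0.209.

0.209


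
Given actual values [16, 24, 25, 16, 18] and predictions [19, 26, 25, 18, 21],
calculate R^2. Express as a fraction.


Mean(y) = 99/5. SS_res = 26. SS_tot = 384/5. R^2 = 1 - 26/(384/5) = 127/192.

127/192


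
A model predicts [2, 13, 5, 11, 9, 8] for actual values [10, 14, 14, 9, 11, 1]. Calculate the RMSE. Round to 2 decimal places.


MSE = 33.8333. RMSE = sqrt(33.8333) = 5.82.

5.82


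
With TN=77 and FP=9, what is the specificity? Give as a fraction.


Specificity = TN / (TN + FP) = 77 / 86 = 77/86.

77/86


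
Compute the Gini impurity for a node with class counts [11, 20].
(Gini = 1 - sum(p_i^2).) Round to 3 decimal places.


Total = 31. Proportions: 11/31, 20/31. sum(p_i^2) = 0.5421. Gini = 1 - 0.5421 = 0.4579, which rounds to 0.458.

0.458


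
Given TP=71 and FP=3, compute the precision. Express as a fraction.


Precision = TP / (TP + FP) = 71 / 74 = 71/74.

71/74


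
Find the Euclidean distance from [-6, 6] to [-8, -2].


d = sqrt(sum of squared differences). (-6--8)^2=4, (6--2)^2=64. Sum = 68.

sqrt(68)


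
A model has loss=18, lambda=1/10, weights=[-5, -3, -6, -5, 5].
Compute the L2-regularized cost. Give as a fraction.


L2 sq norm = sum(w^2) = 120. J = 18 + 1/10 * 120 = 30.

30


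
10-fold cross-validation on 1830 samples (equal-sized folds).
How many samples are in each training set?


Each validation fold has 1830/10 = 183 samples. Training set = 1830 - 183 = 1647.

1647


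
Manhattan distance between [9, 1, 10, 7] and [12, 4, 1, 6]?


d = sum of absolute differences: |9-12|=3 + |1-4|=3 + |10-1|=9 + |7-6|=1 = 16.

16


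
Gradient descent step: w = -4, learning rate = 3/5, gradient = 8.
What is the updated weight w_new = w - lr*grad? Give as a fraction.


w_new = -4 - 3/5 * 8 = -4 - 24/5 = -44/5.

-44/5


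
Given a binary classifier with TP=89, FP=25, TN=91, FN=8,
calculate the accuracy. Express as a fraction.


Accuracy = (TP + TN) / (TP + TN + FP + FN) = (89 + 91) / 213 = 60/71.

60/71


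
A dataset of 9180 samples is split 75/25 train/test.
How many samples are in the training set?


Test set = 9180 * 25% = 2295. Training set = 9180 - 2295 = 6885.

6885


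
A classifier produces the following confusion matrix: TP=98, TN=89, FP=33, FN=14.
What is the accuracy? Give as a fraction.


Accuracy = (TP + TN) / (TP + TN + FP + FN) = (98 + 89) / 234 = 187/234.

187/234


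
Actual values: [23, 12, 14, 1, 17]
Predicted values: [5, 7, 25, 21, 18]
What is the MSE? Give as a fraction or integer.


MSE = (1/5) * ((23-5)^2=324 + (12-7)^2=25 + (14-25)^2=121 + (1-21)^2=400 + (17-18)^2=1). Sum = 871. MSE = 871/5.

871/5


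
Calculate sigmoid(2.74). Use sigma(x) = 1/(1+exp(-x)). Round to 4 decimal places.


sigma(2.74) = 1/(1+e^(-2.74)) = 1/(1+0.064570) = 1/1.064570 = 0.9393.

0.9393


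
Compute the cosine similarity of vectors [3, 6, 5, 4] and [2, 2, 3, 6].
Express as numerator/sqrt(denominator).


dot = 57. |a|^2 = 86, |b|^2 = 53. cos = 57/sqrt(4558).

57/sqrt(4558)


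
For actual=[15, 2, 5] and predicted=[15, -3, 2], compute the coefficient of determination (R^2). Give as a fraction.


Mean(y) = 22/3. SS_res = 34. SS_tot = 278/3. R^2 = 1 - 34/(278/3) = 88/139.

88/139


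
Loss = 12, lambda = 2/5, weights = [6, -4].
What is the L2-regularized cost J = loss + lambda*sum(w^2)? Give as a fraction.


L2 sq norm = sum(w^2) = 52. J = 12 + 2/5 * 52 = 164/5.

164/5


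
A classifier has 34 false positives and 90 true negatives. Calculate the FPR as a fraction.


FPR = FP / (FP + TN) = 34 / 124 = 17/62.

17/62


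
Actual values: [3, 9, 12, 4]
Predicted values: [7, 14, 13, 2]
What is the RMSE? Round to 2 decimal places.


MSE = 11.5000. RMSE = sqrt(11.5000) = 3.39.

3.39


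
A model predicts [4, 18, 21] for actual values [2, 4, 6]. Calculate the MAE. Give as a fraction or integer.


MAE = (1/3) * (|2-4|=2 + |4-18|=14 + |6-21|=15). Sum = 31. MAE = 31/3.

31/3


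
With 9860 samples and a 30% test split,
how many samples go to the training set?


Test set = 9860 * 30% = 2958. Training set = 9860 - 2958 = 6902.

6902


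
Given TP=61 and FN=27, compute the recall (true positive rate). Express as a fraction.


Recall = TP / (TP + FN) = 61 / 88 = 61/88.

61/88


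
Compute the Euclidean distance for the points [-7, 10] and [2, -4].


d = sqrt(sum of squared differences). (-7-2)^2=81, (10--4)^2=196. Sum = 277.

sqrt(277)


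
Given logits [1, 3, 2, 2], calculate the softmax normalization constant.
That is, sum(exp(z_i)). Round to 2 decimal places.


Denom = e^1=2.7183 + e^3=20.0855 + e^2=7.3891 + e^2=7.3891. Sum = 37.5820, which rounds to 37.58.

37.58


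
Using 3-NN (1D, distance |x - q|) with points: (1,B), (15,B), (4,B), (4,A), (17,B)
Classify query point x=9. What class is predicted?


Distances: |1-9|=8, |15-9|=6, |4-9|=5, |4-9|=5, |17-9|=8. 3 nearest: (4,A), (4,B), (15,B). Counts: {'A': 1, 'B': 2}. Majority class: B.

B


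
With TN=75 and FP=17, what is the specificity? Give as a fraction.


Specificity = TN / (TN + FP) = 75 / 92 = 75/92.

75/92


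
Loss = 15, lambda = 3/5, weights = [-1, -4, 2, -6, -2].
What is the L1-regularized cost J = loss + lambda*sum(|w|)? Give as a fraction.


L1 norm = sum(|w|) = 15. J = 15 + 3/5 * 15 = 24.

24


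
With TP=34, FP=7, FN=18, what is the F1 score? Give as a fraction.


Precision = 34/41 = 34/41. Recall = 34/52 = 17/26. F1 = 2*P*R/(P+R) = 68/93.

68/93


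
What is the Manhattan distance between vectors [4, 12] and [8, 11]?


d = sum of absolute differences: |4-8|=4 + |12-11|=1 = 5.

5


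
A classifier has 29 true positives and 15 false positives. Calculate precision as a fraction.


Precision = TP / (TP + FP) = 29 / 44 = 29/44.

29/44


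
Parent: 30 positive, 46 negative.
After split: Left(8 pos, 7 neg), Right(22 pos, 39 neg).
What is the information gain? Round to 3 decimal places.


H(parent) = 0.9678. H(left) = 0.9968, H(right) = 0.9432. Weighted = (15/76)*0.9968 + (61/76)*0.9432 = 0.9538. IG = 0.9678 - 0.9538 = 0.0140, which rounds to 0.014.

0.014


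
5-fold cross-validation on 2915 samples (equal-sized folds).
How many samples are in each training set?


Each validation fold has 2915/5 = 583 samples. Training set = 2915 - 583 = 2332.

2332


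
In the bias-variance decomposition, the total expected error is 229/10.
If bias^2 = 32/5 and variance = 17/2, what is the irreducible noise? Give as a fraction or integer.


Total error = bias^2 + variance + irreducible noise. So irreducible noise = 229/10 - 32/5 - 17/2 = 8.

8


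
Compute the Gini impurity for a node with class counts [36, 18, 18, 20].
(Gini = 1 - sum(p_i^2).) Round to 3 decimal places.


Total = 92. Proportions: 36/92, 18/92, 18/92, 20/92. sum(p_i^2) = 0.2769. Gini = 1 - 0.2769 = 0.7231, which rounds to 0.723.

0.723


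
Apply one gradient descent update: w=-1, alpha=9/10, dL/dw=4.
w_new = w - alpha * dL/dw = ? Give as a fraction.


w_new = -1 - 9/10 * 4 = -1 - 18/5 = -23/5.

-23/5


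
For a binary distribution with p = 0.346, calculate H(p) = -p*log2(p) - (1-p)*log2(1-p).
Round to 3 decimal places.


H = -0.346*log2(0.346) - 0.654*log2(0.654) = 0.930.

0.930


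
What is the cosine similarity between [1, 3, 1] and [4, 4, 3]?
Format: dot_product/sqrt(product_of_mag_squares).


dot = 19. |a|^2 = 11, |b|^2 = 41. cos = 19/sqrt(451).

19/sqrt(451)


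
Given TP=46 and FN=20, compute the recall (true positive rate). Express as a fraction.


Recall = TP / (TP + FN) = 46 / 66 = 23/33.

23/33


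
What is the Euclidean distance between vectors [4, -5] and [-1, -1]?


d = sqrt(sum of squared differences). (4--1)^2=25, (-5--1)^2=16. Sum = 41.

sqrt(41)


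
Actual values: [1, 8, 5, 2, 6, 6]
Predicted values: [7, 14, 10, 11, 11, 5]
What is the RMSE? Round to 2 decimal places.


MSE = 34.0000. RMSE = sqrt(34.0000) = 5.83.

5.83


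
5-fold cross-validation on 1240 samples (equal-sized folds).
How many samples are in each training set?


Each validation fold has 1240/5 = 248 samples. Training set = 1240 - 248 = 992.

992


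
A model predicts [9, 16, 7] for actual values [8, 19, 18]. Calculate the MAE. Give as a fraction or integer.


MAE = (1/3) * (|8-9|=1 + |19-16|=3 + |18-7|=11). Sum = 15. MAE = 5.

5


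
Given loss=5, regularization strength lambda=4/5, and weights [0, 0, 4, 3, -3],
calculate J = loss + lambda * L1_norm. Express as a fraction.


L1 norm = sum(|w|) = 10. J = 5 + 4/5 * 10 = 13.

13


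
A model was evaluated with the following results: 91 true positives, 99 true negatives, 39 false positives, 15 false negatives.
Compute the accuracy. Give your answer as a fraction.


Accuracy = (TP + TN) / (TP + TN + FP + FN) = (91 + 99) / 244 = 95/122.

95/122


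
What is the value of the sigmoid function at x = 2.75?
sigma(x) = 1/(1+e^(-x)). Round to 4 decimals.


sigma(2.75) = 1/(1+e^(-2.75)) = 1/(1+0.063928) = 1/1.063928 = 0.9399.

0.9399


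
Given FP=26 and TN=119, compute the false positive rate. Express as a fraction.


FPR = FP / (FP + TN) = 26 / 145 = 26/145.

26/145


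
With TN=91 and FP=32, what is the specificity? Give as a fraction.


Specificity = TN / (TN + FP) = 91 / 123 = 91/123.

91/123


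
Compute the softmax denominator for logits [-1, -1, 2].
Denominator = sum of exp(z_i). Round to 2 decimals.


Denom = e^-1=0.3679 + e^-1=0.3679 + e^2=7.3891. Sum = 8.1249, which rounds to 8.12.

8.12


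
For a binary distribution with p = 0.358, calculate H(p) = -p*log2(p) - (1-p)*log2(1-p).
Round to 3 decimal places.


H = -0.358*log2(0.358) - 0.642*log2(0.642) = 0.941.

0.941


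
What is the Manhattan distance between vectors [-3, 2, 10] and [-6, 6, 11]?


d = sum of absolute differences: |-3--6|=3 + |2-6|=4 + |10-11|=1 = 8.

8


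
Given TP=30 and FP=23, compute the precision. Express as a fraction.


Precision = TP / (TP + FP) = 30 / 53 = 30/53.

30/53


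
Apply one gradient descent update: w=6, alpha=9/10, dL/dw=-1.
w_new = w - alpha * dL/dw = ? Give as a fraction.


w_new = 6 - 9/10 * -1 = 6 - -9/10 = 69/10.

69/10


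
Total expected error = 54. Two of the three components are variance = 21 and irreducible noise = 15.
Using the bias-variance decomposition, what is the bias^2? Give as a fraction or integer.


Total error = bias^2 + variance + irreducible noise. So bias^2 = 54 - 21 - 15 = 18.

18


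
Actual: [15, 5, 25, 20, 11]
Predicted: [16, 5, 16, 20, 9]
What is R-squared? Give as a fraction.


Mean(y) = 76/5. SS_res = 86. SS_tot = 1204/5. R^2 = 1 - 86/(1204/5) = 9/14.

9/14


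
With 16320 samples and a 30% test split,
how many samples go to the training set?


Test set = 16320 * 30% = 4896. Training set = 16320 - 4896 = 11424.

11424


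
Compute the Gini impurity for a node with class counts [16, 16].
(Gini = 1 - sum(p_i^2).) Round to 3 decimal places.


Total = 32. Proportions: 16/32, 16/32. sum(p_i^2) = 0.5000. Gini = 1 - 0.5000 = 0.5000, which rounds to 0.500.

0.500


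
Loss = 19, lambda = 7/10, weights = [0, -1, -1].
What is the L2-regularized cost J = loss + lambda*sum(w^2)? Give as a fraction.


L2 sq norm = sum(w^2) = 2. J = 19 + 7/10 * 2 = 102/5.

102/5


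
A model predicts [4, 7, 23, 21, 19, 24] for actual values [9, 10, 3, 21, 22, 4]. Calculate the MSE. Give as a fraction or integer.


MSE = (1/6) * ((9-4)^2=25 + (10-7)^2=9 + (3-23)^2=400 + (21-21)^2=0 + (22-19)^2=9 + (4-24)^2=400). Sum = 843. MSE = 281/2.

281/2


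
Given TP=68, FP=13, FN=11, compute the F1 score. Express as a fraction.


Precision = 68/81 = 68/81. Recall = 68/79 = 68/79. F1 = 2*P*R/(P+R) = 17/20.

17/20


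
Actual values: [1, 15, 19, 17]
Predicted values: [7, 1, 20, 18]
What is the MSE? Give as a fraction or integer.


MSE = (1/4) * ((1-7)^2=36 + (15-1)^2=196 + (19-20)^2=1 + (17-18)^2=1). Sum = 234. MSE = 117/2.

117/2


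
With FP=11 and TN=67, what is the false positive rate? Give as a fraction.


FPR = FP / (FP + TN) = 11 / 78 = 11/78.

11/78


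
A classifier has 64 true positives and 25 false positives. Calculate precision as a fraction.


Precision = TP / (TP + FP) = 64 / 89 = 64/89.

64/89


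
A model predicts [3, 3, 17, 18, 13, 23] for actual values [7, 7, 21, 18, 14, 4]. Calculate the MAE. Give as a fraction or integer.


MAE = (1/6) * (|7-3|=4 + |7-3|=4 + |21-17|=4 + |18-18|=0 + |14-13|=1 + |4-23|=19). Sum = 32. MAE = 16/3.

16/3


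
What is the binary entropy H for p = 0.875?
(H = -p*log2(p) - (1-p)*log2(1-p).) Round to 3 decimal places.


H = -0.875*log2(0.875) - 0.125*log2(0.125) = 0.544.

0.544


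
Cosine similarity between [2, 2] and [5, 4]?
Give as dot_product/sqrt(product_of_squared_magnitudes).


dot = 18. |a|^2 = 8, |b|^2 = 41. cos = 18/sqrt(328).

18/sqrt(328)


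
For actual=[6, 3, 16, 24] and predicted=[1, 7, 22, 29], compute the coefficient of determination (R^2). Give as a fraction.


Mean(y) = 49/4. SS_res = 102. SS_tot = 1107/4. R^2 = 1 - 102/(1107/4) = 233/369.

233/369


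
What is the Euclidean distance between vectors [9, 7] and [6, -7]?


d = sqrt(sum of squared differences). (9-6)^2=9, (7--7)^2=196. Sum = 205.

sqrt(205)


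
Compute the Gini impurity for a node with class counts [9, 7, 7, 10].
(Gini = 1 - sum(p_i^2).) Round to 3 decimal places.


Total = 33. Proportions: 9/33, 7/33, 7/33, 10/33. sum(p_i^2) = 0.2562. Gini = 1 - 0.2562 = 0.7438, which rounds to 0.744.

0.744


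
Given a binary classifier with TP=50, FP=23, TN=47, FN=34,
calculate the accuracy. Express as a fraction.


Accuracy = (TP + TN) / (TP + TN + FP + FN) = (50 + 47) / 154 = 97/154.

97/154


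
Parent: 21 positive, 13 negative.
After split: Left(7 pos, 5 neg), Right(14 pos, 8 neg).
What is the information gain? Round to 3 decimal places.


H(parent) = 0.9597. H(left) = 0.9799, H(right) = 0.9457. Weighted = (12/34)*0.9799 + (22/34)*0.9457 = 0.9578. IG = 0.9597 - 0.9578 = 0.0019, which rounds to 0.002.

0.002


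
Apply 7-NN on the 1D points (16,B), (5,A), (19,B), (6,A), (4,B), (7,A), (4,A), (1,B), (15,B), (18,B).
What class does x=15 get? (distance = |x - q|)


Distances: |16-15|=1, |5-15|=10, |19-15|=4, |6-15|=9, |4-15|=11, |7-15|=8, |4-15|=11, |1-15|=14, |15-15|=0, |18-15|=3. 7 nearest: (15,B), (16,B), (18,B), (19,B), (7,A), (6,A), (5,A). Counts: {'B': 4, 'A': 3}. Majority class: B.

B


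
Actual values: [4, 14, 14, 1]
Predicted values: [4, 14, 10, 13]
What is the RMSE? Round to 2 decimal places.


MSE = 40.0000. RMSE = sqrt(40.0000) = 6.32.

6.32


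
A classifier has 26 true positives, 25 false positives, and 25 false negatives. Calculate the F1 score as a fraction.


Precision = 26/51 = 26/51. Recall = 26/51 = 26/51. F1 = 2*P*R/(P+R) = 26/51.

26/51


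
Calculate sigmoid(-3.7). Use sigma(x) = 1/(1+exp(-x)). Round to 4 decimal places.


sigma(-3.7) = 1/(1+e^(3.7)) = 1/(1+40.447304) = 1/41.447304 = 0.0241.

0.0241


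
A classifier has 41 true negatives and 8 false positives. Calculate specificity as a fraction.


Specificity = TN / (TN + FP) = 41 / 49 = 41/49.

41/49


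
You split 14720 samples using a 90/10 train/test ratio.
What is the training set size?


Test set = 14720 * 10% = 1472. Training set = 14720 - 1472 = 13248.

13248


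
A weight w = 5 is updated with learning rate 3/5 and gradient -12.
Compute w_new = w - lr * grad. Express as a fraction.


w_new = 5 - 3/5 * -12 = 5 - -36/5 = 61/5.

61/5


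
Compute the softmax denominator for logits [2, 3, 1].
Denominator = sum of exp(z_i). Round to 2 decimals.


Denom = e^2=7.3891 + e^3=20.0855 + e^1=2.7183. Sum = 30.1929, which rounds to 30.19.

30.19


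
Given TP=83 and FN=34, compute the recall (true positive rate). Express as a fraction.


Recall = TP / (TP + FN) = 83 / 117 = 83/117.

83/117


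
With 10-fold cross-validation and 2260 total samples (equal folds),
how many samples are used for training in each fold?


Each validation fold has 2260/10 = 226 samples. Training set = 2260 - 226 = 2034.

2034


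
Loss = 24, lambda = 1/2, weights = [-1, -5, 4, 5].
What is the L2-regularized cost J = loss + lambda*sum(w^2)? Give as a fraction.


L2 sq norm = sum(w^2) = 67. J = 24 + 1/2 * 67 = 115/2.

115/2


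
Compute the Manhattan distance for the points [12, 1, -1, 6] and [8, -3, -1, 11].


d = sum of absolute differences: |12-8|=4 + |1--3|=4 + |-1--1|=0 + |6-11|=5 = 13.

13


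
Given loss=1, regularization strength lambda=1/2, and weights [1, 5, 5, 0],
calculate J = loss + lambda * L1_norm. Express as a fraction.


L1 norm = sum(|w|) = 11. J = 1 + 1/2 * 11 = 13/2.

13/2


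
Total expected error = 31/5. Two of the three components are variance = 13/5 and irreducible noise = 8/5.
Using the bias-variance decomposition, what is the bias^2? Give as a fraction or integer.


Total error = bias^2 + variance + irreducible noise. So bias^2 = 31/5 - 13/5 - 8/5 = 2.

2


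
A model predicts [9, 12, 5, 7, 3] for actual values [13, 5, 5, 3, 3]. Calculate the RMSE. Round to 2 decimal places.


MSE = 16.2000. RMSE = sqrt(16.2000) = 4.02.

4.02


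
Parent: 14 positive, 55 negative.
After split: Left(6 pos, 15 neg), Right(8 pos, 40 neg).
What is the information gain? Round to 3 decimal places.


H(parent) = 0.7277. H(left) = 0.8631, H(right) = 0.6500. Weighted = (21/69)*0.8631 + (48/69)*0.6500 = 0.7149. IG = 0.7277 - 0.7149 = 0.0128, which rounds to 0.013.

0.013


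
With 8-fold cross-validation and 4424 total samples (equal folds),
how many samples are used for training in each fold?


Each validation fold has 4424/8 = 553 samples. Training set = 4424 - 553 = 3871.

3871


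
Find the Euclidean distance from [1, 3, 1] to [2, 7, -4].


d = sqrt(sum of squared differences). (1-2)^2=1, (3-7)^2=16, (1--4)^2=25. Sum = 42.

sqrt(42)


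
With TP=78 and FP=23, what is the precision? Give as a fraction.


Precision = TP / (TP + FP) = 78 / 101 = 78/101.

78/101


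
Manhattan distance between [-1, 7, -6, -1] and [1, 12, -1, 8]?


d = sum of absolute differences: |-1-1|=2 + |7-12|=5 + |-6--1|=5 + |-1-8|=9 = 21.

21


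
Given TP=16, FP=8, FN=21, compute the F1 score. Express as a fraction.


Precision = 16/24 = 2/3. Recall = 16/37 = 16/37. F1 = 2*P*R/(P+R) = 32/61.

32/61


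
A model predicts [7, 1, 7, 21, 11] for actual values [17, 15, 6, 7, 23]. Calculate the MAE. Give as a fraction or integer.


MAE = (1/5) * (|17-7|=10 + |15-1|=14 + |6-7|=1 + |7-21|=14 + |23-11|=12). Sum = 51. MAE = 51/5.

51/5


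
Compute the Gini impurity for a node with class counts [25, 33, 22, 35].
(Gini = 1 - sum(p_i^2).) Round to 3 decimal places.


Total = 115. Proportions: 25/115, 33/115, 22/115, 35/115. sum(p_i^2) = 0.2588. Gini = 1 - 0.2588 = 0.7412, which rounds to 0.741.

0.741


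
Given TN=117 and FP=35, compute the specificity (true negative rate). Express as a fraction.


Specificity = TN / (TN + FP) = 117 / 152 = 117/152.

117/152


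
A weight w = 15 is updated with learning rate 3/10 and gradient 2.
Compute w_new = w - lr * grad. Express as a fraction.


w_new = 15 - 3/10 * 2 = 15 - 3/5 = 72/5.

72/5


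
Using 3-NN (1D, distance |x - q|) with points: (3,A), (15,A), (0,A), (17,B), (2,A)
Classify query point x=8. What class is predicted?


Distances: |3-8|=5, |15-8|=7, |0-8|=8, |17-8|=9, |2-8|=6. 3 nearest: (3,A), (2,A), (15,A). Counts: {'A': 3}. Majority class: A.

A


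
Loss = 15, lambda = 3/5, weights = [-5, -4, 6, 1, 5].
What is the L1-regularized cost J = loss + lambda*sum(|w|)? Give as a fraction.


L1 norm = sum(|w|) = 21. J = 15 + 3/5 * 21 = 138/5.

138/5


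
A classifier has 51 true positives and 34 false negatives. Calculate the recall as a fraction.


Recall = TP / (TP + FN) = 51 / 85 = 3/5.

3/5


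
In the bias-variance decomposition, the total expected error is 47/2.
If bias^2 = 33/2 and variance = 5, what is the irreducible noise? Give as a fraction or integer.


Total error = bias^2 + variance + irreducible noise. So irreducible noise = 47/2 - 33/2 - 5 = 2.

2


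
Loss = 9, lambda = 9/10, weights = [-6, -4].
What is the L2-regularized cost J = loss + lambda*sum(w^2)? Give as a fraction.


L2 sq norm = sum(w^2) = 52. J = 9 + 9/10 * 52 = 279/5.

279/5


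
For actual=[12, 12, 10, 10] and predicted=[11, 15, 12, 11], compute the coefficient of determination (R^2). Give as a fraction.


Mean(y) = 11. SS_res = 15. SS_tot = 4. R^2 = 1 - 15/(4) = -11/4.

-11/4


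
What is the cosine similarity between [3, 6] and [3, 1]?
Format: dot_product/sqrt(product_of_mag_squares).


dot = 15. |a|^2 = 45, |b|^2 = 10. cos = 15/sqrt(450).

15/sqrt(450)


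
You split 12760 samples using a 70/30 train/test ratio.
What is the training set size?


Test set = 12760 * 30% = 3828. Training set = 12760 - 3828 = 8932.

8932


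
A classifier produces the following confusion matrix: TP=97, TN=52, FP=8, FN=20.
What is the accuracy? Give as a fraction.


Accuracy = (TP + TN) / (TP + TN + FP + FN) = (97 + 52) / 177 = 149/177.

149/177


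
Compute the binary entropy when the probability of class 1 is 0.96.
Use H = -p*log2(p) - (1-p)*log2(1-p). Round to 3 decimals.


H = -0.96*log2(0.96) - 0.04*log2(0.04) = 0.242.

0.242


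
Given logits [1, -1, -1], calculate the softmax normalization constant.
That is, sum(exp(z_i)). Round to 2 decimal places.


Denom = e^1=2.7183 + e^-1=0.3679 + e^-1=0.3679. Sum = 3.4541, which rounds to 3.45.

3.45


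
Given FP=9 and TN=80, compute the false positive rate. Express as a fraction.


FPR = FP / (FP + TN) = 9 / 89 = 9/89.

9/89


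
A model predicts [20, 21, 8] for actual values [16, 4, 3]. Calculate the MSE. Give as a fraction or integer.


MSE = (1/3) * ((16-20)^2=16 + (4-21)^2=289 + (3-8)^2=25). Sum = 330. MSE = 110.

110


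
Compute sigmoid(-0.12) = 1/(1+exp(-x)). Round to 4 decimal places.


sigma(-0.12) = 1/(1+e^(0.12)) = 1/(1+1.127497) = 1/2.127497 = 0.4700.

0.4700


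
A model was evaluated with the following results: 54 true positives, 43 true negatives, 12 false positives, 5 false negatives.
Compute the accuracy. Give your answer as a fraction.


Accuracy = (TP + TN) / (TP + TN + FP + FN) = (54 + 43) / 114 = 97/114.

97/114


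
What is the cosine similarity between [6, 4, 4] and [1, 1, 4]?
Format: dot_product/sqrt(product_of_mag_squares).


dot = 26. |a|^2 = 68, |b|^2 = 18. cos = 26/sqrt(1224).

26/sqrt(1224)


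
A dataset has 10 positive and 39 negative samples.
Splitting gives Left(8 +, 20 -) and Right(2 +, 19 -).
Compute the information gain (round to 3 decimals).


H(parent) = 0.7300. H(left) = 0.8631, H(right) = 0.4537. Weighted = (28/49)*0.8631 + (21/49)*0.4537 = 0.6876. IG = 0.7300 - 0.6876 = 0.0424, which rounds to 0.042.

0.042


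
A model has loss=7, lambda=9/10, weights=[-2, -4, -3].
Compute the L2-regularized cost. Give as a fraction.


L2 sq norm = sum(w^2) = 29. J = 7 + 9/10 * 29 = 331/10.

331/10


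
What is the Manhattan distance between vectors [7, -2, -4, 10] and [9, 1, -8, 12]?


d = sum of absolute differences: |7-9|=2 + |-2-1|=3 + |-4--8|=4 + |10-12|=2 = 11.

11


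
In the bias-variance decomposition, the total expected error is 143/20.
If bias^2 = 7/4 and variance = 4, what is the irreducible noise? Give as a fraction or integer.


Total error = bias^2 + variance + irreducible noise. So irreducible noise = 143/20 - 7/4 - 4 = 7/5.

7/5


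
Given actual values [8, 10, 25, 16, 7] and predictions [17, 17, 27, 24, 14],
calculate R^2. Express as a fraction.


Mean(y) = 66/5. SS_res = 247. SS_tot = 1114/5. R^2 = 1 - 247/(1114/5) = -121/1114.

-121/1114


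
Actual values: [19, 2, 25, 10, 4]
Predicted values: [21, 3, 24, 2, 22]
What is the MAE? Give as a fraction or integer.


MAE = (1/5) * (|19-21|=2 + |2-3|=1 + |25-24|=1 + |10-2|=8 + |4-22|=18). Sum = 30. MAE = 6.

6


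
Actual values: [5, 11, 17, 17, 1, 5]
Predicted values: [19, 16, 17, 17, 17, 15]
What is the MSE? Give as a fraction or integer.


MSE = (1/6) * ((5-19)^2=196 + (11-16)^2=25 + (17-17)^2=0 + (17-17)^2=0 + (1-17)^2=256 + (5-15)^2=100). Sum = 577. MSE = 577/6.

577/6


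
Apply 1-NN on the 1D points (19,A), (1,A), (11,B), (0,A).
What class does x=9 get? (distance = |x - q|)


Distances: |19-9|=10, |1-9|=8, |11-9|=2, |0-9|=9. 1 nearest: (11,B). Counts: {'B': 1}. Majority class: B.

B


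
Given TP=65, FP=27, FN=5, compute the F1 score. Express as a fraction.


Precision = 65/92 = 65/92. Recall = 65/70 = 13/14. F1 = 2*P*R/(P+R) = 65/81.

65/81


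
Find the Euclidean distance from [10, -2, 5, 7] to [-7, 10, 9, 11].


d = sqrt(sum of squared differences). (10--7)^2=289, (-2-10)^2=144, (5-9)^2=16, (7-11)^2=16. Sum = 465.

sqrt(465)


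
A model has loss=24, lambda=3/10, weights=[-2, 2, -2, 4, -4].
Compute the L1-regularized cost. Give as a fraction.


L1 norm = sum(|w|) = 14. J = 24 + 3/10 * 14 = 141/5.

141/5


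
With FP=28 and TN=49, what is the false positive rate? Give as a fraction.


FPR = FP / (FP + TN) = 28 / 77 = 4/11.

4/11


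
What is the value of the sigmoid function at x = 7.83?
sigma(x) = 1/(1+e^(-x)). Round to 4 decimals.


sigma(7.83) = 1/(1+e^(-7.83)) = 1/(1+0.000398) = 1/1.000398 = 0.9996.

0.9996


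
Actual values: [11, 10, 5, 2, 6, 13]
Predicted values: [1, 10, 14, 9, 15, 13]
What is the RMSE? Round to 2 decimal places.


MSE = 51.8333. RMSE = sqrt(51.8333) = 7.20.

7.20


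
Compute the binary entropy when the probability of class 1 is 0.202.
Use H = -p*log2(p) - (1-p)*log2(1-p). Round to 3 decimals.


H = -0.202*log2(0.202) - 0.798*log2(0.798) = 0.726.

0.726


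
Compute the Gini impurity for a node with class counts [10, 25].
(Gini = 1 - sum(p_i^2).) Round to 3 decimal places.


Total = 35. Proportions: 10/35, 25/35. sum(p_i^2) = 0.5918. Gini = 1 - 0.5918 = 0.4082, which rounds to 0.408.

0.408


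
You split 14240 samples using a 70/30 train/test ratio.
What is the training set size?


Test set = 14240 * 30% = 4272. Training set = 14240 - 4272 = 9968.

9968


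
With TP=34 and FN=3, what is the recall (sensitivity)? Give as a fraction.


Recall = TP / (TP + FN) = 34 / 37 = 34/37.

34/37


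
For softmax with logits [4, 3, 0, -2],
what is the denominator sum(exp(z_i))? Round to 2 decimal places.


Denom = e^4=54.5982 + e^3=20.0855 + e^0=1.0000 + e^-2=0.1353. Sum = 75.8190, which rounds to 75.82.

75.82


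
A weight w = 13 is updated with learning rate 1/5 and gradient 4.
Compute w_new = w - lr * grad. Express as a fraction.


w_new = 13 - 1/5 * 4 = 13 - 4/5 = 61/5.

61/5


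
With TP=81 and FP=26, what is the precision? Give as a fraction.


Precision = TP / (TP + FP) = 81 / 107 = 81/107.

81/107


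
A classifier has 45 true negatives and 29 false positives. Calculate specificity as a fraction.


Specificity = TN / (TN + FP) = 45 / 74 = 45/74.

45/74


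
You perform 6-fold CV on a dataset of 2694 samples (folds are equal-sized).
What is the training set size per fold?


Each validation fold has 2694/6 = 449 samples. Training set = 2694 - 449 = 2245.

2245


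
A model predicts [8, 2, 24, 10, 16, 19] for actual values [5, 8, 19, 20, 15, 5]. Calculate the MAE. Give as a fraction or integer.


MAE = (1/6) * (|5-8|=3 + |8-2|=6 + |19-24|=5 + |20-10|=10 + |15-16|=1 + |5-19|=14). Sum = 39. MAE = 13/2.

13/2


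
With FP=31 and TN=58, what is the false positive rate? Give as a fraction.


FPR = FP / (FP + TN) = 31 / 89 = 31/89.

31/89


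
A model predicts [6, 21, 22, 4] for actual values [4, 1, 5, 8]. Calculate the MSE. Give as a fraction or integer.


MSE = (1/4) * ((4-6)^2=4 + (1-21)^2=400 + (5-22)^2=289 + (8-4)^2=16). Sum = 709. MSE = 709/4.

709/4


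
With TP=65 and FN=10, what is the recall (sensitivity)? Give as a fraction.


Recall = TP / (TP + FN) = 65 / 75 = 13/15.

13/15


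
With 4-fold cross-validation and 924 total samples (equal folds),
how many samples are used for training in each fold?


Each validation fold has 924/4 = 231 samples. Training set = 924 - 231 = 693.

693


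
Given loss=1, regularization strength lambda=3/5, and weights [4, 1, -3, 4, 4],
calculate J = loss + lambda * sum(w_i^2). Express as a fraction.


L2 sq norm = sum(w^2) = 58. J = 1 + 3/5 * 58 = 179/5.

179/5


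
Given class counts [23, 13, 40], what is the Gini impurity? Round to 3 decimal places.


Total = 76. Proportions: 23/76, 13/76, 40/76. sum(p_i^2) = 0.3979. Gini = 1 - 0.3979 = 0.6021, which rounds to 0.602.

0.602


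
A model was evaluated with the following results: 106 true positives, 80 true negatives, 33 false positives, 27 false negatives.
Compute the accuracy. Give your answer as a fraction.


Accuracy = (TP + TN) / (TP + TN + FP + FN) = (106 + 80) / 246 = 31/41.

31/41


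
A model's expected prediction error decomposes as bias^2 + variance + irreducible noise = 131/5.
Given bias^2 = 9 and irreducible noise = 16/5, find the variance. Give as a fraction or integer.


Total error = bias^2 + variance + irreducible noise. So variance = 131/5 - 9 - 16/5 = 14.

14


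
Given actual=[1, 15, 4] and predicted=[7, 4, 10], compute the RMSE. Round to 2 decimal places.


MSE = 64.3333. RMSE = sqrt(64.3333) = 8.02.

8.02


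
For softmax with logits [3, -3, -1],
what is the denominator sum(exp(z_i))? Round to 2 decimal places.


Denom = e^3=20.0855 + e^-3=0.0498 + e^-1=0.3679. Sum = 20.5032, which rounds to 20.50.

20.50


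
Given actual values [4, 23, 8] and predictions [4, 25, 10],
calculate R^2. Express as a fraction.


Mean(y) = 35/3. SS_res = 8. SS_tot = 602/3. R^2 = 1 - 8/(602/3) = 289/301.

289/301


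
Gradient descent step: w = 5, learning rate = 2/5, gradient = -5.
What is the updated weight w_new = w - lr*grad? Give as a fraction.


w_new = 5 - 2/5 * -5 = 5 - -2 = 7.

7


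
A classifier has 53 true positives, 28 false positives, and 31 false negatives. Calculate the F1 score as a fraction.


Precision = 53/81 = 53/81. Recall = 53/84 = 53/84. F1 = 2*P*R/(P+R) = 106/165.

106/165


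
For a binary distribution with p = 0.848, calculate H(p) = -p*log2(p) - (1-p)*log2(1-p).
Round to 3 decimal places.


H = -0.848*log2(0.848) - 0.152*log2(0.152) = 0.615.

0.615


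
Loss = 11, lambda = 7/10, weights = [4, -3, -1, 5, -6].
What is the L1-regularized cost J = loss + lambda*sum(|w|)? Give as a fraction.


L1 norm = sum(|w|) = 19. J = 11 + 7/10 * 19 = 243/10.

243/10


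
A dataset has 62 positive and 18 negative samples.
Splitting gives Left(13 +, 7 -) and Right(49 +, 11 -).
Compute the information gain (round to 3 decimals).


H(parent) = 0.7692. H(left) = 0.9341, H(right) = 0.6873. Weighted = (20/80)*0.9341 + (60/80)*0.6873 = 0.7490. IG = 0.7692 - 0.7490 = 0.0202, which rounds to 0.020.

0.020


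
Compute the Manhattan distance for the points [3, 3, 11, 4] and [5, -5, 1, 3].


d = sum of absolute differences: |3-5|=2 + |3--5|=8 + |11-1|=10 + |4-3|=1 = 21.

21


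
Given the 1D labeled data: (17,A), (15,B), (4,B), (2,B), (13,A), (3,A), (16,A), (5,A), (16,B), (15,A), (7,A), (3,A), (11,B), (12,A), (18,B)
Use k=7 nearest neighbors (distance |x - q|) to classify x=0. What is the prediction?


Distances: |17-0|=17, |15-0|=15, |4-0|=4, |2-0|=2, |13-0|=13, |3-0|=3, |16-0|=16, |5-0|=5, |16-0|=16, |15-0|=15, |7-0|=7, |3-0|=3, |11-0|=11, |12-0|=12, |18-0|=18. 7 nearest: (2,B), (3,A), (3,A), (4,B), (5,A), (7,A), (11,B). Counts: {'B': 3, 'A': 4}. Majority class: A.

A


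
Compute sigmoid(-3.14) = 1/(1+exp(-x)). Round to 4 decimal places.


sigma(-3.14) = 1/(1+e^(3.14)) = 1/(1+23.103867) = 1/24.103867 = 0.0415.

0.0415


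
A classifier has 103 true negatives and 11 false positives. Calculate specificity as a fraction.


Specificity = TN / (TN + FP) = 103 / 114 = 103/114.

103/114


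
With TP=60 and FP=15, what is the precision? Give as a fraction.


Precision = TP / (TP + FP) = 60 / 75 = 4/5.

4/5


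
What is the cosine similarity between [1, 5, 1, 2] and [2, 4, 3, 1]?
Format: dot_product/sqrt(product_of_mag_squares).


dot = 27. |a|^2 = 31, |b|^2 = 30. cos = 27/sqrt(930).

27/sqrt(930)


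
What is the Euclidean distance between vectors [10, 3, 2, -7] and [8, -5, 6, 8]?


d = sqrt(sum of squared differences). (10-8)^2=4, (3--5)^2=64, (2-6)^2=16, (-7-8)^2=225. Sum = 309.

sqrt(309)


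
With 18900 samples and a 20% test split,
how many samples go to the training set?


Test set = 18900 * 20% = 3780. Training set = 18900 - 3780 = 15120.

15120


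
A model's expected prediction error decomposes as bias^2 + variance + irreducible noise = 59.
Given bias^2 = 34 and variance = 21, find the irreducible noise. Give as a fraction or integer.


Total error = bias^2 + variance + irreducible noise. So irreducible noise = 59 - 34 - 21 = 4.

4


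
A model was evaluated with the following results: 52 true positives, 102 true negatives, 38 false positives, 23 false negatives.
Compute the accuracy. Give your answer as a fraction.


Accuracy = (TP + TN) / (TP + TN + FP + FN) = (52 + 102) / 215 = 154/215.

154/215


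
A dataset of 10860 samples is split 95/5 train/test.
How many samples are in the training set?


Test set = 10860 * 5% = 543. Training set = 10860 - 543 = 10317.

10317


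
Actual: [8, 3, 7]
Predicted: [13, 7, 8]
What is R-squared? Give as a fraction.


Mean(y) = 6. SS_res = 42. SS_tot = 14. R^2 = 1 - 42/(14) = -2.

-2


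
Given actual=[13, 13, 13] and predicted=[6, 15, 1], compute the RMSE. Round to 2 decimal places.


MSE = 65.6667. RMSE = sqrt(65.6667) = 8.10.

8.10


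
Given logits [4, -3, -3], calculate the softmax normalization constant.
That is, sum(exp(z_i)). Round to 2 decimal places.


Denom = e^4=54.5982 + e^-3=0.0498 + e^-3=0.0498. Sum = 54.6978, which rounds to 54.70.

54.70


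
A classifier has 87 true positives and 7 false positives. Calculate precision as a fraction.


Precision = TP / (TP + FP) = 87 / 94 = 87/94.

87/94


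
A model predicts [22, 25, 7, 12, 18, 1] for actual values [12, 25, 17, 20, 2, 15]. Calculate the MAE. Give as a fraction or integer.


MAE = (1/6) * (|12-22|=10 + |25-25|=0 + |17-7|=10 + |20-12|=8 + |2-18|=16 + |15-1|=14). Sum = 58. MAE = 29/3.

29/3


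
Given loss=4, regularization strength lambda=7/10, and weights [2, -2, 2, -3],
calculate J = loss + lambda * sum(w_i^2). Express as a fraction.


L2 sq norm = sum(w^2) = 21. J = 4 + 7/10 * 21 = 187/10.

187/10


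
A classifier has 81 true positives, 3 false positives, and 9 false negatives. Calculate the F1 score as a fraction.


Precision = 81/84 = 27/28. Recall = 81/90 = 9/10. F1 = 2*P*R/(P+R) = 27/29.

27/29


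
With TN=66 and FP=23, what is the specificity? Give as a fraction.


Specificity = TN / (TN + FP) = 66 / 89 = 66/89.

66/89


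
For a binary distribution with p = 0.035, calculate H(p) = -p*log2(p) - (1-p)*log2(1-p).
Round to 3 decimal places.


H = -0.035*log2(0.035) - 0.965*log2(0.965) = 0.219.

0.219


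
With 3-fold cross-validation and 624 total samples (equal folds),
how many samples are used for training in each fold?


Each validation fold has 624/3 = 208 samples. Training set = 624 - 208 = 416.

416
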